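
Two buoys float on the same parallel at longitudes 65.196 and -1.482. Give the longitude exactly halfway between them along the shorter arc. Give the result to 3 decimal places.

Signed shortest Δλ from +65.196° to -1.482° is -66.678°.
Midpoint longitude = +65.196° + (-66.678°)/2 = +65.196° − 33.339° = +31.857°.

+31.857°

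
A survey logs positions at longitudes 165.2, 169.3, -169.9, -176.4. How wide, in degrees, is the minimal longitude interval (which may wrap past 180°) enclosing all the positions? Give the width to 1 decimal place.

Sort the longitudes: -176.4°, -169.9°, +165.2°, +169.3°.
Eastward gaps between consecutive values (wrapping around): 6.5°, 335.1°, 4.1°, 14.3°.
Largest gap = 335.1° ⇒ minimal covering band is its complement: 360° − 335.1° = 24.9°.
Band runs from +165.2° eastward to -169.9°, crossing the antimeridian.

24.9°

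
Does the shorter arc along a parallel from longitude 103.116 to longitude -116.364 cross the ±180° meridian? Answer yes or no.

Yes

Naïve |-116.364 − 103.116| = 219.48° > 180°, so the shorter arc goes the other way round — across 180°.
Signed shortest Δλ = ((-116.364 − 103.116 + 180) mod 360) − 180 = 140.52°.
Going east by 140.52° from +103.116° passes through 180° before reaching -116.364°.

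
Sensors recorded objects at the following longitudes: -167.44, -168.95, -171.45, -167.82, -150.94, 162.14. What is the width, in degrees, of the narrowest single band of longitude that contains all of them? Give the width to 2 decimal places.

46.92°

Sort the longitudes: -171.45°, -168.95°, -167.82°, -167.44°, -150.94°, +162.14°.
Eastward gaps between consecutive values (wrapping around): 2.50°, 1.13°, 0.38°, 16.50°, 313.08°, 26.41°.
Largest gap = 313.08° ⇒ minimal covering band is its complement: 360° − 313.08° = 46.92°.
Band runs from +162.14° eastward to -150.94°, crossing the antimeridian.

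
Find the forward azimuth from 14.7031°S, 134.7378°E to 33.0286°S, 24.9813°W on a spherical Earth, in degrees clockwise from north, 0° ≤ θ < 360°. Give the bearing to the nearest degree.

202°

Δλ = -24.9813 − 134.7378 = -159.7191°.
θ = atan2( sin Δλ · cos φ₂ , cos φ₁ · sin φ₂ − sin φ₁ · cos φ₂ · cos Δλ )
  = atan2(-0.29061, -0.72681) = -158.206° → normalised to [0°, 360°): 201.794°.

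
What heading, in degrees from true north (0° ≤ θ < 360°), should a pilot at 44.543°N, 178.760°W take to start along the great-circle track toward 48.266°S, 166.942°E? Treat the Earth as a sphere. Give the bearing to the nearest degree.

Δλ = 166.942 − -178.760 = 345.702°; wrapped into (−180°, 180°]: -14.298°.
θ = atan2( sin Δλ · cos φ₂ , cos φ₁ · sin φ₂ − sin φ₁ · cos φ₂ · cos Δλ )
  = atan2(-0.16440, -0.98433) = -170.518° → normalised to [0°, 360°): 189.482°.

189°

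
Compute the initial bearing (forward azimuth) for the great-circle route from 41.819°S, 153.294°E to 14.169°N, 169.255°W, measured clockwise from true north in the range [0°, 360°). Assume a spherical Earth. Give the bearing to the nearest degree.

40°

Δλ = -169.255 − 153.294 = -322.549°; wrapped into (−180°, 180°]: 37.451°.
θ = atan2( sin Δλ · cos φ₂ , cos φ₁ · sin φ₂ − sin φ₁ · cos φ₂ · cos Δλ )
  = atan2(0.58958, 0.69566) = 40.282° → normalised to [0°, 360°): 40.282°.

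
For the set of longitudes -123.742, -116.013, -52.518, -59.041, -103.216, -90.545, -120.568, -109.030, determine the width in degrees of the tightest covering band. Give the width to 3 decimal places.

Sort the longitudes: -123.742°, -120.568°, -116.013°, -109.030°, -103.216°, -90.545°, -59.041°, -52.518°.
Eastward gaps between consecutive values (wrapping around): 3.174°, 4.555°, 6.983°, 5.814°, 12.671°, 31.504°, 6.523°, 288.776°.
Largest gap = 288.776° ⇒ minimal covering band is its complement: 360° − 288.776° = 71.224°.
Band runs from -123.742° eastward to -52.518°.

71.224°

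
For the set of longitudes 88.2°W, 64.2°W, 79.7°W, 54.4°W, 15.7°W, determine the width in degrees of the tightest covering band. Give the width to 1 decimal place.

Sort the longitudes: -88.2°, -79.7°, -64.2°, -54.4°, -15.7°.
Eastward gaps between consecutive values (wrapping around): 8.5°, 15.5°, 9.8°, 38.7°, 287.5°.
Largest gap = 287.5° ⇒ minimal covering band is its complement: 360° − 287.5° = 72.5°.
Band runs from -88.2° eastward to -15.7°.

72.5°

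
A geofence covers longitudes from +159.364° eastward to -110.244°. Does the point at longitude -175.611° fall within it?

Band width going east from +159.364° to -110.244°: ((-110.244 − 159.364) mod 360) = 90.392°.
Offset of -175.611° east of the west edge: ((-175.611 − 159.364) mod 360) = 25.025°.
25.025° ≤ 90.392° ⇒ inside.

Yes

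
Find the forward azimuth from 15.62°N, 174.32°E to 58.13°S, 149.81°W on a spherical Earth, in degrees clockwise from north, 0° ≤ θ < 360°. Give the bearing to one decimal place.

Δλ = -149.81 − 174.32 = -324.13°; wrapped into (−180°, 180°]: 35.87°.
θ = atan2( sin Δλ · cos φ₂ , cos φ₁ · sin φ₂ − sin φ₁ · cos φ₂ · cos Δλ )
  = atan2(0.30938, -0.93309) = 161.656° → normalised to [0°, 360°): 161.656°.

161.7°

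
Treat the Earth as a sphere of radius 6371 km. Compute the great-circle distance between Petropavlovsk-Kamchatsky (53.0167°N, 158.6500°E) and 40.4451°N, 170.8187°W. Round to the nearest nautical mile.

Δλ = -170.8187 − 158.6500 = -329.4687°; wrapped into (−180°, 180°]: 30.5313°.
Δφ = 40.4451 − 53.0167 = -12.5716°.
a = sin²(Δφ/2) + cos φ₁ · cos φ₂ · sin²(Δλ/2) = 0.043726.
c = 2·atan2(√a, √(1−a)) = 0.42132 rad → d = 6371·c ≈ 2684.25 km ≈ 1449.38 nmi.

1449 nmi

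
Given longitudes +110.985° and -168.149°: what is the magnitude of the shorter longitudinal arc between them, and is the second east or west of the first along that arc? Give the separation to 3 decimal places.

80.866° east

Raw difference: -168.149 − 110.985 = -279.134°.
Normalise into (−180°, 180°]: -279.134° + 360° = 80.866°.
Positive ⇒ the second point lies to the east; separation 80.866°.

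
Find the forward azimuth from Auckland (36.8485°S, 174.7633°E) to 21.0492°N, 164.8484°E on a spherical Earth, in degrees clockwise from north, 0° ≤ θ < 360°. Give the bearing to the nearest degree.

349°

Δλ = 164.8484 − 174.7633 = -9.9149°.
θ = atan2( sin Δλ · cos φ₂ , cos φ₁ · sin φ₂ − sin φ₁ · cos φ₂ · cos Δλ )
  = atan2(-0.16070, 0.83874) = -10.846° → normalised to [0°, 360°): 349.154°.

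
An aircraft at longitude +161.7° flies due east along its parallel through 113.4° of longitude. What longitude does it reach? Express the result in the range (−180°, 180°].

-84.9°

Start at +161.7°; shift +113.4° → +275.1°.
+275.1° lies outside (−180°, 180°]; subtract 360° → -84.9°.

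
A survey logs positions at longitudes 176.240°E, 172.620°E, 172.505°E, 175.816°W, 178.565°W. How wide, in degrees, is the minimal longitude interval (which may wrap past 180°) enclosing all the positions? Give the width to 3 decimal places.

11.679°

Sort the longitudes: -178.565°, -175.816°, +172.505°, +172.620°, +176.240°.
Eastward gaps between consecutive values (wrapping around): 2.749°, 348.321°, 0.115°, 3.620°, 5.195°.
Largest gap = 348.321° ⇒ minimal covering band is its complement: 360° − 348.321° = 11.679°.
Band runs from +172.505° eastward to -175.816°, crossing the antimeridian.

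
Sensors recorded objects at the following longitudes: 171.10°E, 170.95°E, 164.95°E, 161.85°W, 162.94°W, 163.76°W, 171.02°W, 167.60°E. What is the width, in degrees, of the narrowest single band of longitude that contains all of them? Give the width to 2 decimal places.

33.20°

Sort the longitudes: -171.02°, -163.76°, -162.94°, -161.85°, +164.95°, +167.60°, +170.95°, +171.10°.
Eastward gaps between consecutive values (wrapping around): 7.26°, 0.82°, 1.09°, 326.80°, 2.65°, 3.35°, 0.15°, 17.88°.
Largest gap = 326.80° ⇒ minimal covering band is its complement: 360° − 326.80° = 33.20°.
Band runs from +164.95° eastward to -161.85°, crossing the antimeridian.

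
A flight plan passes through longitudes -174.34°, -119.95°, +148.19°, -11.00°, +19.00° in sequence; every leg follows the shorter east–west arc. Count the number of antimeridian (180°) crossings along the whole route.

1

Leg 1: -174.34° → -119.95°, shortest Δλ = 54.39° (east) — does not cross 180°.
Leg 2: -119.95° → +148.19°, shortest Δλ = -91.86° (west) — crosses 180°.
Leg 3: +148.19° → -11.00°, shortest Δλ = -159.19° (west) — does not cross 180°.
Leg 4: -11.00° → +19.00°, shortest Δλ = 30.0° (east) — does not cross 180°.
Total crossings: 1.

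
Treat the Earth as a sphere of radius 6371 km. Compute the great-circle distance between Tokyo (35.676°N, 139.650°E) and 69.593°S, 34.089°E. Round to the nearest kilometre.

14289 km

Δλ = 34.089 − 139.650 = -105.561°.
Δφ = -69.593 − 35.676 = -105.269°.
a = sin²(Δφ/2) + cos φ₁ · cos φ₂ · sin²(Δλ/2) = 0.811292.
c = 2·atan2(√a, √(1−a)) = 2.24284 rad → d = 6371·c ≈ 14289.11 km.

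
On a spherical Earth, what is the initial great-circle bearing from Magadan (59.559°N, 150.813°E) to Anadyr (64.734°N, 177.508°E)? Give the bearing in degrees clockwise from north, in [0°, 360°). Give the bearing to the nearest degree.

56°

Δλ = 177.508 − 150.813 = 26.695°.
θ = atan2( sin Δλ · cos φ₂ , cos φ₁ · sin φ₂ − sin φ₁ · cos φ₂ · cos Δλ )
  = atan2(0.19175, 0.12942) = 55.982° → normalised to [0°, 360°): 55.982°.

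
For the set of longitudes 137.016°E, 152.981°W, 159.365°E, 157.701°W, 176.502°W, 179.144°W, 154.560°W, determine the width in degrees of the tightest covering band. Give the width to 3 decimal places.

Sort the longitudes: -179.144°, -176.502°, -157.701°, -154.560°, -152.981°, +137.016°, +159.365°.
Eastward gaps between consecutive values (wrapping around): 2.642°, 18.801°, 3.141°, 1.579°, 289.997°, 22.349°, 21.491°.
Largest gap = 289.997° ⇒ minimal covering band is its complement: 360° − 289.997° = 70.003°.
Band runs from +137.016° eastward to -152.981°, crossing the antimeridian.

70.003°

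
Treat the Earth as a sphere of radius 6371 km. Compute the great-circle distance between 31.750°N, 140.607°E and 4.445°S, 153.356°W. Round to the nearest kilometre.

8043 km

Δλ = -153.356 − 140.607 = -293.963°; wrapped into (−180°, 180°]: 66.037°.
Δφ = -4.445 − 31.750 = -36.195°.
a = sin²(Δφ/2) + cos φ₁ · cos φ₂ · sin²(Δλ/2) = 0.348227.
c = 2·atan2(√a, √(1−a)) = 1.26238 rad → d = 6371·c ≈ 8042.65 km.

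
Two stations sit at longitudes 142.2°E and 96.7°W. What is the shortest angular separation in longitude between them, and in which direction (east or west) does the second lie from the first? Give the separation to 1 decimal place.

Raw difference: -96.7 − 142.2 = -238.9°.
Normalise into (−180°, 180°]: -238.9° + 360° = 121.1°.
Positive ⇒ the second point lies to the east; separation 121.1°.

121.1° east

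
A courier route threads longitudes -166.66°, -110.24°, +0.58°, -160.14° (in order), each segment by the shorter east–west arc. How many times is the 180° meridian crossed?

Leg 1: -166.66° → -110.24°, shortest Δλ = 56.42° (east) — does not cross 180°.
Leg 2: -110.24° → +0.58°, shortest Δλ = 110.82° (east) — does not cross 180°.
Leg 3: +0.58° → -160.14°, shortest Δλ = -160.72° (west) — does not cross 180°.
Total crossings: 0.

0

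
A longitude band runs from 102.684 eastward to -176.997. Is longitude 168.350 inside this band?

Yes

Band width going east from +102.684° to -176.997°: ((-176.997 − 102.684) mod 360) = 80.319°.
Offset of +168.350° east of the west edge: ((168.350 − 102.684) mod 360) = 65.666°.
65.666° ≤ 80.319° ⇒ inside.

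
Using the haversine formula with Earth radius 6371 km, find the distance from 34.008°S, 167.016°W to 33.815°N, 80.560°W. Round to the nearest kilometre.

Δλ = -80.560 − -167.016 = 86.456°.
Δφ = 33.815 − -34.008 = 67.823°.
a = sin²(Δφ/2) + cos φ₁ · cos φ₂ · sin²(Δλ/2) = 0.634344.
c = 2·atan2(√a, √(1−a)) = 1.84283 rad → d = 6371·c ≈ 11740.66 km.

11741 km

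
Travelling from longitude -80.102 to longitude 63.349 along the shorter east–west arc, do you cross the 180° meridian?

No

Signed shortest Δλ = ((63.349 − -80.102 + 180) mod 360) − 180 = 143.451°.
Going east by 143.451° from -80.102° reaches +63.349° without touching 180°.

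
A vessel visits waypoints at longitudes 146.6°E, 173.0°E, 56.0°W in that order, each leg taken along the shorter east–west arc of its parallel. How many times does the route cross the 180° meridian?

1

Leg 1: +146.6° → +173.0°, shortest Δλ = 26.4° (east) — does not cross 180°.
Leg 2: +173.0° → -56.0°, shortest Δλ = 131.0° (east) — crosses 180°.
Total crossings: 1.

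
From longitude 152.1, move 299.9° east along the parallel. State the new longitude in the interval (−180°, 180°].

+92.0°

Start at +152.1°; shift +299.9° → +452.0°.
+452.0° lies outside (−180°, 180°]; subtract 360° → +92.0°.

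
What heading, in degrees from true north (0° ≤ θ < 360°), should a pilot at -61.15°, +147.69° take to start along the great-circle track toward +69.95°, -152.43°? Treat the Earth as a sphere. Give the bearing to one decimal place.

Δλ = -152.43 − 147.69 = -300.12°; wrapped into (−180°, 180°]: 59.88°.
θ = atan2( sin Δλ · cos φ₂ , cos φ₁ · sin φ₂ − sin φ₁ · cos φ₂ · cos Δλ )
  = atan2(0.29655, 0.60396) = 26.151° → normalised to [0°, 360°): 26.151°.

26.2°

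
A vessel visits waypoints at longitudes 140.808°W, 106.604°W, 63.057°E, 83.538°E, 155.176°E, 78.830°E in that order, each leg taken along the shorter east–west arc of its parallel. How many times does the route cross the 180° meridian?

0

Leg 1: -140.808° → -106.604°, shortest Δλ = 34.204° (east) — does not cross 180°.
Leg 2: -106.604° → +63.057°, shortest Δλ = 169.661° (east) — does not cross 180°.
Leg 3: +63.057° → +83.538°, shortest Δλ = 20.481° (east) — does not cross 180°.
Leg 4: +83.538° → +155.176°, shortest Δλ = 71.638° (east) — does not cross 180°.
Leg 5: +155.176° → +78.830°, shortest Δλ = -76.346° (west) — does not cross 180°.
Total crossings: 0.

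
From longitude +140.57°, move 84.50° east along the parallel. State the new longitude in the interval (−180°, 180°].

-134.93°

Start at +140.57°; shift +84.50° → +225.07°.
+225.07° lies outside (−180°, 180°]; subtract 360° → -134.93°.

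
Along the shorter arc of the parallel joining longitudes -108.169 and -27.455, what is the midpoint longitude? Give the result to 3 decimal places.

Signed shortest Δλ from -108.169° to -27.455° is +80.714°.
Midpoint longitude = -108.169° + (+80.714°)/2 = -108.169° + 40.357° = -67.812°.

-67.812°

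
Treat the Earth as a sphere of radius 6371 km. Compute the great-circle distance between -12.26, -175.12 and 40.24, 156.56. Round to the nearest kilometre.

Δλ = 156.56 − -175.12 = 331.68°; wrapped into (−180°, 180°]: -28.32°.
Δφ = 40.24 − -12.26 = 52.50°.
a = sin²(Δφ/2) + cos φ₁ · cos φ₂ · sin²(Δλ/2) = 0.240259.
c = 2·atan2(√a, √(1−a)) = 1.02455 rad → d = 6371·c ≈ 6527.42 km.

6527 km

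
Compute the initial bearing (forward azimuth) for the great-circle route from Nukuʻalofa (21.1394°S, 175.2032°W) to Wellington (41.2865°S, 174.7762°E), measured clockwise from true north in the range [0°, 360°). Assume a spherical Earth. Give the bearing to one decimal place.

200.6°

Δλ = 174.7762 − -175.2032 = 349.9794°; wrapped into (−180°, 180°]: -10.0206°.
θ = atan2( sin Δλ · cos φ₂ , cos φ₁ · sin φ₂ − sin φ₁ · cos φ₂ · cos Δλ )
  = atan2(-0.13075, -0.34857) = -159.439° → normalised to [0°, 360°): 200.561°.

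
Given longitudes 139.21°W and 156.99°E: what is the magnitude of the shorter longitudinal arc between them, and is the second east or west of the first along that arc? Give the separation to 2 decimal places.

63.80° west

Raw difference: 156.99 − -139.21 = 296.2°.
Normalise into (−180°, 180°]: 296.2° − 360° = -63.8°.
Negative ⇒ the second point lies to the west; separation 63.80°.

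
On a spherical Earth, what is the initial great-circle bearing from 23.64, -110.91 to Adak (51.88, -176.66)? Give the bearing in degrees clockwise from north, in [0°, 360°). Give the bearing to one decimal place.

Δλ = -176.66 − -110.91 = -65.75°.
θ = atan2( sin Δλ · cos φ₂ , cos φ₁ · sin φ₂ − sin φ₁ · cos φ₂ · cos Δλ )
  = atan2(-0.56284, 0.61903) = -42.278° → normalised to [0°, 360°): 317.722°.

317.7°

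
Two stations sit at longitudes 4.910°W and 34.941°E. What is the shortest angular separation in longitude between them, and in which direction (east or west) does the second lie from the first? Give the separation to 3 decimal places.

Raw difference: 34.941 − -4.910 = 39.851°.
Normalise into (−180°, 180°]: 39.851° stays 39.851°.
Positive ⇒ the second point lies to the east; separation 39.851°.

39.851° east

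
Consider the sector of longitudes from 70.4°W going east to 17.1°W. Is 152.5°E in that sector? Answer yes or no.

Band width going east from -70.4° to -17.1°: ((-17.1 − -70.4) mod 360) = 53.3°.
Offset of +152.5° east of the west edge: ((152.5 − -70.4) mod 360) = 222.9°.
222.9° > 53.3° ⇒ outside.

No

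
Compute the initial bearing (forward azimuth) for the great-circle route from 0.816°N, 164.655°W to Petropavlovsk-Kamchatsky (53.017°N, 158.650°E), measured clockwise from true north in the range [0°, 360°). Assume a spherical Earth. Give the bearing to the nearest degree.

Δλ = 158.650 − -164.655 = 323.305°; wrapped into (−180°, 180°]: -36.695°.
θ = atan2( sin Δλ · cos φ₂ , cos φ₁ · sin φ₂ − sin φ₁ · cos φ₂ · cos Δλ )
  = atan2(-0.35948, 0.79186) = -24.416° → normalised to [0°, 360°): 335.584°.

336°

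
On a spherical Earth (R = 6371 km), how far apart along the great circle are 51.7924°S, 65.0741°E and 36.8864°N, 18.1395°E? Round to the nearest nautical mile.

5865 nmi

Δλ = 18.1395 − 65.0741 = -46.9346°.
Δφ = 36.8864 − -51.7924 = 88.6788°.
a = sin²(Δφ/2) + cos φ₁ · cos φ₂ · sin²(Δλ/2) = 0.566923.
c = 2·atan2(√a, √(1−a)) = 1.70505 rad → d = 6371·c ≈ 10862.85 km ≈ 5865.47 nmi.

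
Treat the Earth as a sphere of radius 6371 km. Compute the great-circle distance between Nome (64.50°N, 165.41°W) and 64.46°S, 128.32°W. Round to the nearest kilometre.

Δλ = -128.32 − -165.41 = 37.09°.
Δφ = -64.46 − 64.50 = -128.96°.
a = sin²(Δφ/2) + cos φ₁ · cos φ₂ · sin²(Δλ/2) = 0.833164.
c = 2·atan2(√a, √(1−a)) = 2.30007 rad → d = 6371·c ≈ 14653.75 km.

14654 km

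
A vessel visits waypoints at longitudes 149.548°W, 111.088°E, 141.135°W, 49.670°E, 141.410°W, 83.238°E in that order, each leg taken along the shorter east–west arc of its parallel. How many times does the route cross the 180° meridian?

Leg 1: -149.548° → +111.088°, shortest Δλ = -99.364° (west) — crosses 180°.
Leg 2: +111.088° → -141.135°, shortest Δλ = 107.777° (east) — crosses 180°.
Leg 3: -141.135° → +49.670°, shortest Δλ = -169.195° (west) — crosses 180°.
Leg 4: +49.670° → -141.410°, shortest Δλ = 168.92° (east) — crosses 180°.
Leg 5: -141.410° → +83.238°, shortest Δλ = -135.352° (west) — crosses 180°.
Total crossings: 5.

5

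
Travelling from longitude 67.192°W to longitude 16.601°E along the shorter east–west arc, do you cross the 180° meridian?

No

Signed shortest Δλ = ((16.601 − -67.192 + 180) mod 360) − 180 = 83.793°.
Going east by 83.793° from -67.192° reaches +16.601° without touching 180°.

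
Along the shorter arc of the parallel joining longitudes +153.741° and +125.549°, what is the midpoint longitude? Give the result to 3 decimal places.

Signed shortest Δλ from +153.741° to +125.549° is -28.192°.
Midpoint longitude = +153.741° + (-28.192°)/2 = +153.741° − 14.096° = +139.645°.

+139.645°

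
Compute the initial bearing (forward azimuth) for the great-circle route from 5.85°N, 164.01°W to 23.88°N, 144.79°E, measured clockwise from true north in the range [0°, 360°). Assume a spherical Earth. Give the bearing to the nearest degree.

296°

Δλ = 144.79 − -164.01 = 308.80°; wrapped into (−180°, 180°]: -51.20°.
θ = atan2( sin Δλ · cos φ₂ , cos φ₁ · sin φ₂ − sin φ₁ · cos φ₂ · cos Δλ )
  = atan2(-0.71262, 0.34432) = -64.212° → normalised to [0°, 360°): 295.788°.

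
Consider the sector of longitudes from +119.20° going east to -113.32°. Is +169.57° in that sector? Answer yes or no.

Band width going east from +119.20° to -113.32°: ((-113.32 − 119.20) mod 360) = 127.48°.
Offset of +169.57° east of the west edge: ((169.57 − 119.20) mod 360) = 50.37°.
50.37° ≤ 127.48° ⇒ inside.

Yes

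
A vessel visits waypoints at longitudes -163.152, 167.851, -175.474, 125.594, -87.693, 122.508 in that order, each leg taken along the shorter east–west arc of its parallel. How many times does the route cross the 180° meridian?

5

Leg 1: -163.152° → +167.851°, shortest Δλ = -28.997° (west) — crosses 180°.
Leg 2: +167.851° → -175.474°, shortest Δλ = 16.675° (east) — crosses 180°.
Leg 3: -175.474° → +125.594°, shortest Δλ = -58.932° (west) — crosses 180°.
Leg 4: +125.594° → -87.693°, shortest Δλ = 146.713° (east) — crosses 180°.
Leg 5: -87.693° → +122.508°, shortest Δλ = -149.799° (west) — crosses 180°.
Total crossings: 5.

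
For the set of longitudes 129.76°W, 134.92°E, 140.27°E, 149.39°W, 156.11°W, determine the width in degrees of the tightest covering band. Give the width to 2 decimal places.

95.32°

Sort the longitudes: -156.11°, -149.39°, -129.76°, +134.92°, +140.27°.
Eastward gaps between consecutive values (wrapping around): 6.72°, 19.63°, 264.68°, 5.35°, 63.62°.
Largest gap = 264.68° ⇒ minimal covering band is its complement: 360° − 264.68° = 95.32°.
Band runs from +134.92° eastward to -129.76°, crossing the antimeridian.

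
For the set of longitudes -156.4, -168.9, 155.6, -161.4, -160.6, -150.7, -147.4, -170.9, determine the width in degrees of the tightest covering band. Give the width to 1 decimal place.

57.0°

Sort the longitudes: -170.9°, -168.9°, -161.4°, -160.6°, -156.4°, -150.7°, -147.4°, +155.6°.
Eastward gaps between consecutive values (wrapping around): 2.0°, 7.5°, 0.8°, 4.2°, 5.7°, 3.3°, 303.0°, 33.5°.
Largest gap = 303.0° ⇒ minimal covering band is its complement: 360° − 303.0° = 57.0°.
Band runs from +155.6° eastward to -147.4°, crossing the antimeridian.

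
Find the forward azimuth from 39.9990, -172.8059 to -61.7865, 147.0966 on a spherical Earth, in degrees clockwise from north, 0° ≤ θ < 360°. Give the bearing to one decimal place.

Δλ = 147.0966 − -172.8059 = 319.9025°; wrapped into (−180°, 180°]: -40.0975°.
θ = atan2( sin Δλ · cos φ₂ , cos φ₁ · sin φ₂ − sin φ₁ · cos φ₂ · cos Δλ )
  = atan2(-0.30450, -0.90749) = -161.451° → normalised to [0°, 360°): 198.549°.

198.5°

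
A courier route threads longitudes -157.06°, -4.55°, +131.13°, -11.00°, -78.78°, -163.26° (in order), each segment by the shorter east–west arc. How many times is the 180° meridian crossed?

Leg 1: -157.06° → -4.55°, shortest Δλ = 152.51° (east) — does not cross 180°.
Leg 2: -4.55° → +131.13°, shortest Δλ = 135.68° (east) — does not cross 180°.
Leg 3: +131.13° → -11.00°, shortest Δλ = -142.13° (west) — does not cross 180°.
Leg 4: -11.00° → -78.78°, shortest Δλ = -67.78° (west) — does not cross 180°.
Leg 5: -78.78° → -163.26°, shortest Δλ = -84.48° (west) — does not cross 180°.
Total crossings: 0.

0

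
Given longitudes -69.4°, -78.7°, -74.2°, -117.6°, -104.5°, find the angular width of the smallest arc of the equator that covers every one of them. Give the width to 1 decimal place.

Sort the longitudes: -117.6°, -104.5°, -78.7°, -74.2°, -69.4°.
Eastward gaps between consecutive values (wrapping around): 13.1°, 25.8°, 4.5°, 4.8°, 311.8°.
Largest gap = 311.8° ⇒ minimal covering band is its complement: 360° − 311.8° = 48.2°.
Band runs from -117.6° eastward to -69.4°.

48.2°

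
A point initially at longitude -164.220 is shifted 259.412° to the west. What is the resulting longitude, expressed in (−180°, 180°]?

-63.632°

Start at -164.220°; shift −259.412° → -423.632°.
-423.632° lies outside (−180°, 180°]; add 360° → -63.632°.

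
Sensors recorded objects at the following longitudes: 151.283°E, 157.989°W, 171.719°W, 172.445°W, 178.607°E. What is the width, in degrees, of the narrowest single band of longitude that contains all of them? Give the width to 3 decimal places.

Sort the longitudes: -172.445°, -171.719°, -157.989°, +151.283°, +178.607°.
Eastward gaps between consecutive values (wrapping around): 0.726°, 13.730°, 309.272°, 27.324°, 8.948°.
Largest gap = 309.272° ⇒ minimal covering band is its complement: 360° − 309.272° = 50.728°.
Band runs from +151.283° eastward to -157.989°, crossing the antimeridian.

50.728°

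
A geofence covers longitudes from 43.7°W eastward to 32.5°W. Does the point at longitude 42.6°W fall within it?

Yes

Band width going east from -43.7° to -32.5°: ((-32.5 − -43.7) mod 360) = 11.2°.
Offset of -42.6° east of the west edge: ((-42.6 − -43.7) mod 360) = 1.1°.
1.1° ≤ 11.2° ⇒ inside.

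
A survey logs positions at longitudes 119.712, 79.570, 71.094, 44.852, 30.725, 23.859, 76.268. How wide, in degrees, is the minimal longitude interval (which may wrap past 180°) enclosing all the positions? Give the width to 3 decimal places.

Sort the longitudes: +23.859°, +30.725°, +44.852°, +71.094°, +76.268°, +79.570°, +119.712°.
Eastward gaps between consecutive values (wrapping around): 6.866°, 14.127°, 26.242°, 5.174°, 3.302°, 40.142°, 264.147°.
Largest gap = 264.147° ⇒ minimal covering band is its complement: 360° − 264.147° = 95.853°.
Band runs from +23.859° eastward to +119.712°.

95.853°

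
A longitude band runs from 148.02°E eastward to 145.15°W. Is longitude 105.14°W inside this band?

No

Band width going east from +148.02° to -145.15°: ((-145.15 − 148.02) mod 360) = 66.83°.
Offset of -105.14° east of the west edge: ((-105.14 − 148.02) mod 360) = 106.84°.
106.84° > 66.83° ⇒ outside.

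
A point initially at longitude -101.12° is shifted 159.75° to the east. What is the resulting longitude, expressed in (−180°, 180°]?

Start at -101.12°; shift +159.75° → +58.63°.
+58.63° already lies in (−180°, 180°].

+58.63°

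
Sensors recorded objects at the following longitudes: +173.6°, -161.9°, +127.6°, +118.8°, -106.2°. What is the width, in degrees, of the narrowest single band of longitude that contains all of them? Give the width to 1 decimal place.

135.0°

Sort the longitudes: -161.9°, -106.2°, +118.8°, +127.6°, +173.6°.
Eastward gaps between consecutive values (wrapping around): 55.7°, 225.0°, 8.8°, 46.0°, 24.5°.
Largest gap = 225.0° ⇒ minimal covering band is its complement: 360° − 225.0° = 135.0°.
Band runs from +118.8° eastward to -106.2°, crossing the antimeridian.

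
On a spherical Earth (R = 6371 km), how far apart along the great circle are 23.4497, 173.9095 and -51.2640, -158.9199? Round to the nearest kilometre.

Δλ = -158.9199 − 173.9095 = -332.8294°; wrapped into (−180°, 180°]: 27.1706°.
Δφ = -51.2640 − 23.4497 = -74.7137°.
a = sin²(Δφ/2) + cos φ₁ · cos φ₂ · sin²(Δλ/2) = 0.399852.
c = 2·atan2(√a, √(1−a)) = 1.36914 rad → d = 6371·c ≈ 8722.77 km.

8723 km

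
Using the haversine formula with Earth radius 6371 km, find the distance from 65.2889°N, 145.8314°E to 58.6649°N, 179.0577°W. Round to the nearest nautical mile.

1050 nmi

Δλ = -179.0577 − 145.8314 = -324.8891°; wrapped into (−180°, 180°]: 35.1109°.
Δφ = 58.6649 − 65.2889 = -6.6240°.
a = sin²(Δφ/2) + cos φ₁ · cos φ₂ · sin²(Δλ/2) = 0.023117.
c = 2·atan2(√a, √(1−a)) = 0.30527 rad → d = 6371·c ≈ 1944.86 km ≈ 1050.14 nmi.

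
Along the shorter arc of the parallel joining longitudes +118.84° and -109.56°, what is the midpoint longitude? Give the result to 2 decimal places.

-175.36°

Signed shortest Δλ from +118.84° to -109.56° is +131.60°.
Midpoint longitude = +118.84° + (+131.60°)/2 = +118.84° + 65.80° = +184.64°.
Normalise into (−180°, 180°]: -175.36°.
(The naïve average (+118.84 + -109.56)/2 = 4.64° is on the wrong side of the globe.)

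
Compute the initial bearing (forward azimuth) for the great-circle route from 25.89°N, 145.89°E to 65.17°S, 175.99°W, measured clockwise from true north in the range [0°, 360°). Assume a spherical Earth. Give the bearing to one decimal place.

Δλ = -175.99 − 145.89 = -321.88°; wrapped into (−180°, 180°]: 38.12°.
θ = atan2( sin Δλ · cos φ₂ , cos φ₁ · sin φ₂ − sin φ₁ · cos φ₂ · cos Δλ )
  = atan2(0.25923, -0.96072) = 164.900° → normalised to [0°, 360°): 164.900°.

164.9°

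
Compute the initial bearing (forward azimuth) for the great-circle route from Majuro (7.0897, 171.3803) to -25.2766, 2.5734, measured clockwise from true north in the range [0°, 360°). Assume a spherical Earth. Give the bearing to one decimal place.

Δλ = 2.5734 − 171.3803 = -168.8069°.
θ = atan2( sin Δλ · cos φ₂ , cos φ₁ · sin φ₂ − sin φ₁ · cos φ₂ · cos Δλ )
  = atan2(-0.17553, -0.31424) = -150.813° → normalised to [0°, 360°): 209.187°.

209.2°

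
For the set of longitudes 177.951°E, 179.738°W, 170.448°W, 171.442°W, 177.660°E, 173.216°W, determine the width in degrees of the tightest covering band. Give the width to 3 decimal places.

11.892°

Sort the longitudes: -179.738°, -173.216°, -171.442°, -170.448°, +177.660°, +177.951°.
Eastward gaps between consecutive values (wrapping around): 6.522°, 1.774°, 0.994°, 348.108°, 0.291°, 2.311°.
Largest gap = 348.108° ⇒ minimal covering band is its complement: 360° − 348.108° = 11.892°.
Band runs from +177.660° eastward to -170.448°, crossing the antimeridian.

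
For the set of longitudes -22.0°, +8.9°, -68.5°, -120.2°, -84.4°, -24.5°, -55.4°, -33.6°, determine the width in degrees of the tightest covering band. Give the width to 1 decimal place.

129.1°

Sort the longitudes: -120.2°, -84.4°, -68.5°, -55.4°, -33.6°, -24.5°, -22.0°, +8.9°.
Eastward gaps between consecutive values (wrapping around): 35.8°, 15.9°, 13.1°, 21.8°, 9.1°, 2.5°, 30.9°, 230.9°.
Largest gap = 230.9° ⇒ minimal covering band is its complement: 360° − 230.9° = 129.1°.
Band runs from -120.2° eastward to +8.9°.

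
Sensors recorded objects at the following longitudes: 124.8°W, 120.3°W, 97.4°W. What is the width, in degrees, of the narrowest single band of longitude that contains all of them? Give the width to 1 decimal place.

Sort the longitudes: -124.8°, -120.3°, -97.4°.
Eastward gaps between consecutive values (wrapping around): 4.5°, 22.9°, 332.6°.
Largest gap = 332.6° ⇒ minimal covering band is its complement: 360° − 332.6° = 27.4°.
Band runs from -124.8° eastward to -97.4°.

27.4°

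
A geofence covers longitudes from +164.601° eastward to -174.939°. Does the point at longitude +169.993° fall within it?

Band width going east from +164.601° to -174.939°: ((-174.939 − 164.601) mod 360) = 20.460°.
Offset of +169.993° east of the west edge: ((169.993 − 164.601) mod 360) = 5.392°.
5.392° ≤ 20.460° ⇒ inside.

Yes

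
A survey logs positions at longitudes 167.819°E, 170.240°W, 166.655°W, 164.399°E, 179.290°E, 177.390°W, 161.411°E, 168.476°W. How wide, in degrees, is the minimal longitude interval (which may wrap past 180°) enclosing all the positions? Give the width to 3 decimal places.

Sort the longitudes: -177.390°, -170.240°, -168.476°, -166.655°, +161.411°, +164.399°, +167.819°, +179.290°.
Eastward gaps between consecutive values (wrapping around): 7.150°, 1.764°, 1.821°, 328.066°, 2.988°, 3.420°, 11.471°, 3.320°.
Largest gap = 328.066° ⇒ minimal covering band is its complement: 360° − 328.066° = 31.934°.
Band runs from +161.411° eastward to -166.655°, crossing the antimeridian.

31.934°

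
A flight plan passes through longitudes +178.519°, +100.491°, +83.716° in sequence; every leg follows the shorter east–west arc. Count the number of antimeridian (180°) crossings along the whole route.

Leg 1: +178.519° → +100.491°, shortest Δλ = -78.028° (west) — does not cross 180°.
Leg 2: +100.491° → +83.716°, shortest Δλ = -16.775° (west) — does not cross 180°.
Total crossings: 0.

0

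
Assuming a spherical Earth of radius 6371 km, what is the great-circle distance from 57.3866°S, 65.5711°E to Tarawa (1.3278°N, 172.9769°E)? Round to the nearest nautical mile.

6029 nmi

Δλ = 172.9769 − 65.5711 = 107.4058°.
Δφ = 1.3278 − -57.3866 = 58.7144°.
a = sin²(Δφ/2) + cos φ₁ · cos φ₂ · sin²(Δλ/2) = 0.590350.
c = 2·atan2(√a, √(1−a)) = 1.75250 rad → d = 6371·c ≈ 11165.15 km ≈ 6028.70 nmi.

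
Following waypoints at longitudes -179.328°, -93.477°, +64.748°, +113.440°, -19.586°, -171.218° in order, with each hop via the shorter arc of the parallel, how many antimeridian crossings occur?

Leg 1: -179.328° → -93.477°, shortest Δλ = 85.851° (east) — does not cross 180°.
Leg 2: -93.477° → +64.748°, shortest Δλ = 158.225° (east) — does not cross 180°.
Leg 3: +64.748° → +113.440°, shortest Δλ = 48.692° (east) — does not cross 180°.
Leg 4: +113.440° → -19.586°, shortest Δλ = -133.026° (west) — does not cross 180°.
Leg 5: -19.586° → -171.218°, shortest Δλ = -151.632° (west) — does not cross 180°.
Total crossings: 0.

0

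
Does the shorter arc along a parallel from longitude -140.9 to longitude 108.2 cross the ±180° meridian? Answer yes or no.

Naïve |108.2 − -140.9| = 249.1° > 180°, so the shorter arc goes the other way round — across 180°.
Signed shortest Δλ = ((108.2 − -140.9 + 180) mod 360) − 180 = -110.9°.
Going west by 110.9° from -140.9° passes through 180° before reaching +108.2°.

Yes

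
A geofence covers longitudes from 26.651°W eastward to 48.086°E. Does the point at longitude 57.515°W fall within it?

No

Band width going east from -26.651° to +48.086°: ((48.086 − -26.651) mod 360) = 74.737°.
Offset of -57.515° east of the west edge: ((-57.515 − -26.651) mod 360) = 329.136°.
329.136° > 74.737° ⇒ outside.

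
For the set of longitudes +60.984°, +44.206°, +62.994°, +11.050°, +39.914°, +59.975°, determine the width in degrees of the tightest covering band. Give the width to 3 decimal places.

51.944°

Sort the longitudes: +11.050°, +39.914°, +44.206°, +59.975°, +60.984°, +62.994°.
Eastward gaps between consecutive values (wrapping around): 28.864°, 4.292°, 15.769°, 1.009°, 2.010°, 308.056°.
Largest gap = 308.056° ⇒ minimal covering band is its complement: 360° − 308.056° = 51.944°.
Band runs from +11.050° eastward to +62.994°.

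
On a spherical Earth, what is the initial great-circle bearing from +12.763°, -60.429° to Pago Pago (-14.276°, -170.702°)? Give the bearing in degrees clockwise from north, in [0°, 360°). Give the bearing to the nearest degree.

260°

Δλ = -170.702 − -60.429 = -110.273°.
θ = atan2( sin Δλ · cos φ₂ , cos φ₁ · sin φ₂ − sin φ₁ · cos φ₂ · cos Δλ )
  = atan2(-0.90908, -0.16632) = -100.368° → normalised to [0°, 360°): 259.632°.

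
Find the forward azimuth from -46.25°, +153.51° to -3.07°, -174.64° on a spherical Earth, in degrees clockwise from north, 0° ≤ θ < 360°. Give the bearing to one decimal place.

Δλ = -174.64 − 153.51 = -328.15°; wrapped into (−180°, 180°]: 31.85°.
θ = atan2( sin Δλ · cos φ₂ , cos φ₁ · sin φ₂ − sin φ₁ · cos φ₂ · cos Δλ )
  = atan2(0.52694, 0.57568) = 42.469° → normalised to [0°, 360°): 42.469°.

42.5°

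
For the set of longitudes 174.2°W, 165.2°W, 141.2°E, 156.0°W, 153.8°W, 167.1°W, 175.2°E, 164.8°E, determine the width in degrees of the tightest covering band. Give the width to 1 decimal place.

65.0°

Sort the longitudes: -174.2°, -167.1°, -165.2°, -156.0°, -153.8°, +141.2°, +164.8°, +175.2°.
Eastward gaps between consecutive values (wrapping around): 7.1°, 1.9°, 9.2°, 2.2°, 295.0°, 23.6°, 10.4°, 10.6°.
Largest gap = 295.0° ⇒ minimal covering band is its complement: 360° − 295.0° = 65.0°.
Band runs from +141.2° eastward to -153.8°, crossing the antimeridian.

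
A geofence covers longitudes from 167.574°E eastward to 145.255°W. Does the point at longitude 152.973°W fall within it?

Band width going east from +167.574° to -145.255°: ((-145.255 − 167.574) mod 360) = 47.171°.
Offset of -152.973° east of the west edge: ((-152.973 − 167.574) mod 360) = 39.453°.
39.453° ≤ 47.171° ⇒ inside.

Yes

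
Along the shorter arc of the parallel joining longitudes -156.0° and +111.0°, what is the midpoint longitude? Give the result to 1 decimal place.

Signed shortest Δλ from -156.0° to +111.0° is -93.0°.
Midpoint longitude = -156.0° + (-93.0°)/2 = -156.0° − 46.5° = -202.5°.
Normalise into (−180°, 180°]: +157.5°.
(The naïve average (-156.0 + +111.0)/2 = -22.5° is on the wrong side of the globe.)

+157.5°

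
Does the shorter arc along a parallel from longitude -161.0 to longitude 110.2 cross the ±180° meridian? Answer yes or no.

Naïve |110.2 − -161.0| = 271.2° > 180°, so the shorter arc goes the other way round — across 180°.
Signed shortest Δλ = ((110.2 − -161.0 + 180) mod 360) − 180 = -88.8°.
Going west by 88.8° from -161.0° passes through 180° before reaching +110.2°.

Yes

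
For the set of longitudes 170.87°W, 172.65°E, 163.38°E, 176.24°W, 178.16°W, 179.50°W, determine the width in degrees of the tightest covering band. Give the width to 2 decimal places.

25.75°

Sort the longitudes: -179.50°, -178.16°, -176.24°, -170.87°, +163.38°, +172.65°.
Eastward gaps between consecutive values (wrapping around): 1.34°, 1.92°, 5.37°, 334.25°, 9.27°, 7.85°.
Largest gap = 334.25° ⇒ minimal covering band is its complement: 360° − 334.25° = 25.75°.
Band runs from +163.38° eastward to -170.87°, crossing the antimeridian.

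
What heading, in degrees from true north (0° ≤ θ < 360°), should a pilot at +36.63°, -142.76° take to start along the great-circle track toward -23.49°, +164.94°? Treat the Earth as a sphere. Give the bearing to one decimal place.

228.0°

Δλ = 164.94 − -142.76 = 307.70°; wrapped into (−180°, 180°]: -52.30°.
θ = atan2( sin Δλ · cos φ₂ , cos φ₁ · sin φ₂ − sin φ₁ · cos φ₂ · cos Δλ )
  = atan2(-0.72565, -0.65450) = -132.049° → normalised to [0°, 360°): 227.951°.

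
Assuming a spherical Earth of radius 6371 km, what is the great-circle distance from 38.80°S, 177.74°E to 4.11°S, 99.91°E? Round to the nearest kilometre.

8668 km

Δλ = 99.91 − 177.74 = -77.83°.
Δφ = -4.11 − -38.80 = 34.69°.
a = sin²(Δφ/2) + cos φ₁ · cos φ₂ · sin²(Δλ/2) = 0.395609.
c = 2·atan2(√a, √(1−a)) = 1.36047 rad → d = 6371·c ≈ 8667.54 km.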